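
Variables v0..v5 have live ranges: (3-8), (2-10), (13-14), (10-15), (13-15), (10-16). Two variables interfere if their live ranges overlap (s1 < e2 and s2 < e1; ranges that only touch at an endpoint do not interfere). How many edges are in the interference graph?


Check all pairs for overlapping intervals.
Two intervals (s1,e1) and (s2,e2) overlap if s1 < e2 and s2 < e1.
v0 (3-8) vs v1..v5: overlaps v1 -> 1
v1 (2-10) vs v2..v5: overlaps none -> 0
v2 (13-14) vs v3..v5: overlaps v3, v4, v5 -> 3
v3 (10-15) vs v4..v5: overlaps v4, v5 -> 2
v4 (13-15) vs v5: overlaps v5 -> 1
Total overlapping pairs = 1 + 0 + 3 + 2 + 1 = 7

7


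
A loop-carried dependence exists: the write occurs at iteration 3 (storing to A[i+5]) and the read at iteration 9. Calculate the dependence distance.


Distance = read iteration - write iteration
= 9 - 3 = 6

6


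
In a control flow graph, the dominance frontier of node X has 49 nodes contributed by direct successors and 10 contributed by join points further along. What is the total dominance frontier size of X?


DF(X) = direct successor contributions + join point contributions
= 49 + 10 = 59

59


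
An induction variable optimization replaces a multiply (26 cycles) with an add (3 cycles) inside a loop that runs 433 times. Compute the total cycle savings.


Per-iteration saving = 26 - 3 = 23
Total saved = 433 * 23 = 9959

9959


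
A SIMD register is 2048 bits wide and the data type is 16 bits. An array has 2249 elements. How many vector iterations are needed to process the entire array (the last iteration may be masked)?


Width = 2048 / 16 = 128 elements per vector op
Iterations = ceil(2249 / 128) = 18

18


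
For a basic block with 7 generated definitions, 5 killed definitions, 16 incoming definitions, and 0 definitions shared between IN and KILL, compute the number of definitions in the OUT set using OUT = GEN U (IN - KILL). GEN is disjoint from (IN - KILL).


IN - KILL: 16 - 0 = 16 surviving definitions
OUT = GEN + surviving = 7 + 16 = 23

23


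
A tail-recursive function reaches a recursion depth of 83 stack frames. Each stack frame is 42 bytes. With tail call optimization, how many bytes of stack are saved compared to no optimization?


Without TCO: 83 * 42 = 3486 bytes
With TCO: reuse 1 frame = 42 bytes
Savings = 3486 - 42 = 3444

3444


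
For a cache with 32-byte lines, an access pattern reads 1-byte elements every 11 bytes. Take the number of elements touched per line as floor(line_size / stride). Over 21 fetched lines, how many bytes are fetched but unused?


Elements per line = floor(32 / 11) = 2
Bytes used per line = 2 * 1 = 2
Wasted per line = 32 - 2 = 30
Total wasted = 30 * 21 = 630

630


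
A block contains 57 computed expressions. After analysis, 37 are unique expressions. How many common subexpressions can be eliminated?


CSE count = total expressions - unique expressions
= 57 - 37 = 20

20


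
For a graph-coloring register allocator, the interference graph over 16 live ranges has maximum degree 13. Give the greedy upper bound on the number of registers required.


Greedy coloring never needs more than (max_degree + 1) colors: when coloring a vertex, at most max_degree neighbors are already colored.
Upper bound = 13 + 1 = 14

14


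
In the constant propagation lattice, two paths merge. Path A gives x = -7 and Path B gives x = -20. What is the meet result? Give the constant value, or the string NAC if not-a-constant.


Meet operation: if both paths give the same constant, result is that constant; if they differ, result is NAC (not-a-constant).
Path A: -7, Path B: -20 -> differ
Result: not-a-constant -> NAC

NAC


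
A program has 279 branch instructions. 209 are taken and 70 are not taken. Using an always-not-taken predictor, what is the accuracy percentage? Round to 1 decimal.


Predictor: always-not-taken
Correct predictions = 70
Accuracy = 70 / 279 * 100 = 25.1%

25.1


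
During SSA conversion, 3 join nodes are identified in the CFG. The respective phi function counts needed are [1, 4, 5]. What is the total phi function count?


Total phi functions = sum of phi functions at each join node
= 1 + 4 + 5 = 10

10


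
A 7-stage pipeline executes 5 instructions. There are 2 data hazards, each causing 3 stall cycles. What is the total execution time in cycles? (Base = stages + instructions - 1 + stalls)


Base cycles = 7 + 5 - 1 = 11
Total stalls = 2 * 3 = 6
Total = 11 + 6 = 17

17


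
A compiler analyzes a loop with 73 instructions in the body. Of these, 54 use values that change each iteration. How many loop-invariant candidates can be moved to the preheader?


Invariant candidates = total - loop-dependent
= 73 - 54 = 19

19


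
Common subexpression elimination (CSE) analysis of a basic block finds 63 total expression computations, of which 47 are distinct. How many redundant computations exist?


CSE count = total expressions - unique expressions
= 63 - 47 = 16

16


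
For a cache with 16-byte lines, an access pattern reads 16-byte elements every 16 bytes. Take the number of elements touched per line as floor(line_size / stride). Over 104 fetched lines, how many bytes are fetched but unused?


Elements per line = floor(16 / 16) = 1
Bytes used per line = 1 * 16 = 16
Wasted per line = 16 - 16 = 0
Total wasted = 0 * 104 = 0

0


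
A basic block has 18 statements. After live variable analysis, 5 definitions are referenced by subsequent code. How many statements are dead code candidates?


Dead code = total statements - live definitions
= 18 - 5 = 13

13


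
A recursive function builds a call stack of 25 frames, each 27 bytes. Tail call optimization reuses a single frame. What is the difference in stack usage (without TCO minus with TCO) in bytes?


Without TCO: 25 * 27 = 675 bytes
With TCO: reuse 1 frame = 27 bytes
Savings = 675 - 27 = 648

648


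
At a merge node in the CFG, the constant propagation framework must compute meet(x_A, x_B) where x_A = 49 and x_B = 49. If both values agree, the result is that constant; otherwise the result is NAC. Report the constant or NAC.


Meet operation: if both paths give the same constant, result is that constant; if they differ, result is NAC (not-a-constant).
Path A: 49, Path B: 49 -> equal
Result: constant -> 49

49


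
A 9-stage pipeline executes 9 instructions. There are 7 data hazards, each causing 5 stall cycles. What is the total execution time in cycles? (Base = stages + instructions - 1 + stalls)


Base cycles = 9 + 9 - 1 = 17
Total stalls = 7 * 5 = 35
Total = 17 + 35 = 52

52


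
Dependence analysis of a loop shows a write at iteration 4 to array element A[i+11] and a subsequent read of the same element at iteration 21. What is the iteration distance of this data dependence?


Distance = read iteration - write iteration
= 21 - 4 = 17

17


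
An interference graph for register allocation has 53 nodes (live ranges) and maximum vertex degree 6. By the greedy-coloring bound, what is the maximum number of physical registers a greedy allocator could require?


Greedy coloring never needs more than (max_degree + 1) colors: when coloring a vertex, at most max_degree neighbors are already colored.
Upper bound = 6 + 1 = 7

7


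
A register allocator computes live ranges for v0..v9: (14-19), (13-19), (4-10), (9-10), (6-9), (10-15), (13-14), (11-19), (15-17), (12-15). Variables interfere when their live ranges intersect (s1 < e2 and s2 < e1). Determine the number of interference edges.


Check all pairs for overlapping intervals.
Two intervals (s1,e1) and (s2,e2) overlap if s1 < e2 and s2 < e1.
v0 (14-19) vs v1..v9: overlaps v1, v5, v7, v8, v9 -> 5
v1 (13-19) vs v2..v9: overlaps v5, v6, v7, v8, v9 -> 5
v2 (4-10) vs v3..v9: overlaps v3, v4 -> 2
v3 (9-10) vs v4..v9: overlaps none -> 0
v4 (6-9) vs v5..v9: overlaps none -> 0
v5 (10-15) vs v6..v9: overlaps v6, v7, v9 -> 3
v6 (13-14) vs v7..v9: overlaps v7, v9 -> 2
v7 (11-19) vs v8..v9: overlaps v8, v9 -> 2
v8 (15-17) vs v9: overlaps none -> 0
Total overlapping pairs = 5 + 5 + 2 + 0 + 0 + 3 + 2 + 2 + 0 = 19

19


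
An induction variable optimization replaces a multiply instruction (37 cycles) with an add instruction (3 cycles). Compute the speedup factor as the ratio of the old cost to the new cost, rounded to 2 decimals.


Ratio = mult_cost / add_cost = 37 / 3 = 12.33

12.33


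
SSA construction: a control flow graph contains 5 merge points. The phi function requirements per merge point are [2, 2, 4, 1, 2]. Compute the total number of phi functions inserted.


Total phi functions = sum of phi functions at each join node
= 2 + 2 + 4 + 1 + 2 = 11

11


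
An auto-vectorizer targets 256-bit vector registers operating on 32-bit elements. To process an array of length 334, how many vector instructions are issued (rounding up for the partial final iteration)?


Width = 256 / 32 = 8 elements per vector op
Iterations = ceil(334 / 8) = 42

42


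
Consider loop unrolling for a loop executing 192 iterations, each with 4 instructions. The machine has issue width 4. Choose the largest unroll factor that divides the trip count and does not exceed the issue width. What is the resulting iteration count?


Largest divisor of 192 <= 4 is 4
New iterations = 192 / 4 = 48

48


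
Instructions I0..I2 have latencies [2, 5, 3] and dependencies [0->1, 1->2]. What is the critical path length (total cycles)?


Compute longest path through dependency graph: dist(Ik) = max over predecessors of dist + latency(Ik).
dist(I0) = latency 2 = 2
dist(I1) = dist(I0) + 5 = 2 + 5 = 7
dist(I2) = dist(I1) + 3 = 7 + 3 = 10
Critical path = max dist = 10

10


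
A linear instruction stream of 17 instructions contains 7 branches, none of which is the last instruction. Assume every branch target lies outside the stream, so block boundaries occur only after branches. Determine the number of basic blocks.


With no in-sequence branch targets, the leaders are the first instruction plus the instruction after each branch.
Number of basic blocks = branches + 1
= 7 + 1 = 8

8


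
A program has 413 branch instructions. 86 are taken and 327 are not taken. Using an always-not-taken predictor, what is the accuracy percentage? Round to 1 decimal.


Predictor: always-not-taken
Correct predictions = 327
Accuracy = 327 / 413 * 100 = 79.2%

79.2


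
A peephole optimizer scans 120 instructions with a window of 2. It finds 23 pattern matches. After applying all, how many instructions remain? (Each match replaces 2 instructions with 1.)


Each match removes 1 instructions.
Total removed = 23 * 1 = 23
Remaining = 120 - 23 = 97

97


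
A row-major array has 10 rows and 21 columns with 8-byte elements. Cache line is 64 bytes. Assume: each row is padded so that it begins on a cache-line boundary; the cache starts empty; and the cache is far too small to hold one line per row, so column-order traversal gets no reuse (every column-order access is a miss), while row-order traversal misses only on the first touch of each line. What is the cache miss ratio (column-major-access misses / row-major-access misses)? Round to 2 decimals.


Each row occupies 21 * 8 = 168 bytes and starts on a line boundary, so it spans ceil(168 / 64) = 3 cache lines.
Row-major traversal misses (one per line touched): 10 * ceil(21 * 8 / 64) = 30
Column-major traversal misses (no reuse, every access misses): 10 * 21 = 210
Ratio = 210 / 30 = 7.0

7.0


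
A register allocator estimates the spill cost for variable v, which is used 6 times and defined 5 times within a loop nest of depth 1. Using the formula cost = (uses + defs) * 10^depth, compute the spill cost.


uses + defs = 6 + 5 = 11
10^1 = 10
Spill cost = 11 * 10 = 110

110


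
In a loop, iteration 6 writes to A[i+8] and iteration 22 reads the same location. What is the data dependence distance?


Distance = read iteration - write iteration
= 22 - 6 = 16

16


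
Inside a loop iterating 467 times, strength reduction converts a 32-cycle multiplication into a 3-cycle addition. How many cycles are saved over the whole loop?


Per-iteration saving = 32 - 3 = 29
Total saved = 467 * 29 = 13543

13543


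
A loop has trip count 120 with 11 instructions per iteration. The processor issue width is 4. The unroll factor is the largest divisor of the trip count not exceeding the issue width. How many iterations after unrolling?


Largest divisor of 120 <= 4 is 4
New iterations = 120 / 4 = 30

30


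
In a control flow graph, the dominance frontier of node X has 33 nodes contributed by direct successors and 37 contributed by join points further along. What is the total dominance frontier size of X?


DF(X) = direct successor contributions + join point contributions
= 33 + 37 = 70

70


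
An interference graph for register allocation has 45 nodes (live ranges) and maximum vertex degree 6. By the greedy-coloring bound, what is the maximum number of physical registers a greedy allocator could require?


Greedy coloring never needs more than (max_degree + 1) colors: when coloring a vertex, at most max_degree neighbors are already colored.
Upper bound = 6 + 1 = 7

7


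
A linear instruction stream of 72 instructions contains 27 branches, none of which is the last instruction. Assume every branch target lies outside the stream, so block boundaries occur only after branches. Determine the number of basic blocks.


With no in-sequence branch targets, the leaders are the first instruction plus the instruction after each branch.
Number of basic blocks = branches + 1
= 27 + 1 = 28

28


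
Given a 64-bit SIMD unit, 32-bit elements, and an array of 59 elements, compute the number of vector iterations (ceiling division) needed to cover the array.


Width = 64 / 32 = 2 elements per vector op
Iterations = ceil(59 / 2) = 30

30


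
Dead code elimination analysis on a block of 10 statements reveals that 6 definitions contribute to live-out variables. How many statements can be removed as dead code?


Dead code = total statements - live definitions
= 10 - 6 = 4

4


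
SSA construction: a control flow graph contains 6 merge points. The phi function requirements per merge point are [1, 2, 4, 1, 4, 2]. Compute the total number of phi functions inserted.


Total phi functions = sum of phi functions at each join node
= 1 + 2 + 4 + 1 + 4 + 2 = 14

14


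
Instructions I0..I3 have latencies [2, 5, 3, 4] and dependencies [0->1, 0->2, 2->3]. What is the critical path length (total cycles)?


Compute longest path through dependency graph: dist(Ik) = max over predecessors of dist + latency(Ik).
dist(I0) = latency 2 = 2
dist(I1) = dist(I0) + 5 = 2 + 5 = 7
dist(I2) = dist(I0) + 3 = 2 + 3 = 5
dist(I3) = dist(I2) + 4 = 5 + 4 = 9
Critical path = max dist = 9

9


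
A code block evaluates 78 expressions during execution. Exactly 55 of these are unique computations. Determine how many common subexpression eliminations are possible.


CSE count = total expressions - unique expressions
= 78 - 55 = 23

23


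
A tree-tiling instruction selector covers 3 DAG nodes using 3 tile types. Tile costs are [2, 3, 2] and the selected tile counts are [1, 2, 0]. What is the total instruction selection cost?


Total cost = sum(count_i * cost_i)
= 1*2 + 2*3 + 0*2
= 8

8


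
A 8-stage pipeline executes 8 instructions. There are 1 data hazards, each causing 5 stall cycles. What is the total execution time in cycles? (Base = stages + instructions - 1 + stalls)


Base cycles = 8 + 8 - 1 = 15
Total stalls = 1 * 5 = 5
Total = 15 + 5 = 20

20


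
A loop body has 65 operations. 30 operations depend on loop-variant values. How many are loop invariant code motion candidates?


Invariant candidates = total - loop-dependent
= 65 - 30 = 35

35


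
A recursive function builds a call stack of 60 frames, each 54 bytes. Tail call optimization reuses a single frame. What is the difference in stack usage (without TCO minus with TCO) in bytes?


Without TCO: 60 * 54 = 3240 bytes
With TCO: reuse 1 frame = 54 bytes
Savings = 3240 - 54 = 3186

3186


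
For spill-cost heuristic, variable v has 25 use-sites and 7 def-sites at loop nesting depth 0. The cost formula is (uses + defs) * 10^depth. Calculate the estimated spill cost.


uses + defs = 25 + 7 = 32
10^0 = 1
Spill cost = 32 * 1 = 32

32


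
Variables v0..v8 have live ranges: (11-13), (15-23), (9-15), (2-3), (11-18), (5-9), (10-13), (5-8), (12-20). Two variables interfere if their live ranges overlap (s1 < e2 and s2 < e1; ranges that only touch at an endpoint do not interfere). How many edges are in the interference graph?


Check all pairs for overlapping intervals.
Two intervals (s1,e1) and (s2,e2) overlap if s1 < e2 and s2 < e1.
v0 (11-13) vs v1..v8: overlaps v2, v4, v6, v8 -> 4
v1 (15-23) vs v2..v8: overlaps v4, v8 -> 2
v2 (9-15) vs v3..v8: overlaps v4, v6, v8 -> 3
v3 (2-3) vs v4..v8: overlaps none -> 0
v4 (11-18) vs v5..v8: overlaps v6, v8 -> 2
v5 (5-9) vs v6..v8: overlaps v7 -> 1
v6 (10-13) vs v7..v8: overlaps v8 -> 1
v7 (5-8) vs v8: overlaps none -> 0
Total overlapping pairs = 4 + 2 + 3 + 0 + 2 + 1 + 1 + 0 = 13

13


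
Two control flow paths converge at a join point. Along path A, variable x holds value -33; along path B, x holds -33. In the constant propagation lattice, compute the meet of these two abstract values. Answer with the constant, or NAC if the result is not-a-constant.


Meet operation: if both paths give the same constant, result is that constant; if they differ, result is NAC (not-a-constant).
Path A: -33, Path B: -33 -> equal
Result: constant -> -33

-33


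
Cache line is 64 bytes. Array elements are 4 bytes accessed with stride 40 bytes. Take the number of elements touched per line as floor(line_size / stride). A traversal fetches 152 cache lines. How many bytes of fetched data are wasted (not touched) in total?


Elements per line = floor(64 / 40) = 1
Bytes used per line = 1 * 4 = 4
Wasted per line = 64 - 4 = 60
Total wasted = 60 * 152 = 9120

9120


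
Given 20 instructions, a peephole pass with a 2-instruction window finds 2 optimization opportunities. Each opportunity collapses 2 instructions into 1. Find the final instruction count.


Each match removes 1 instructions.
Total removed = 2 * 1 = 2
Remaining = 20 - 2 = 18

18


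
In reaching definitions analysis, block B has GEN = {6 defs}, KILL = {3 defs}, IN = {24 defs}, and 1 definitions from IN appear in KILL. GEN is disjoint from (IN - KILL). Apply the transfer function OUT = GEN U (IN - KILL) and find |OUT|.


IN - KILL: 24 - 1 = 23 surviving definitions
OUT = GEN + surviving = 6 + 23 = 29

29


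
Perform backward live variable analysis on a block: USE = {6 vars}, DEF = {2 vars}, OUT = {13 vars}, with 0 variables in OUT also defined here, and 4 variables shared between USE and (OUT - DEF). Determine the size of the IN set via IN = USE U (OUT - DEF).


OUT - DEF: 13 - 0 = 13
|IN| = |USE| + |OUT - DEF| - |USE ∩ (OUT - DEF)| = 6 + 13 - 4 = 15

15


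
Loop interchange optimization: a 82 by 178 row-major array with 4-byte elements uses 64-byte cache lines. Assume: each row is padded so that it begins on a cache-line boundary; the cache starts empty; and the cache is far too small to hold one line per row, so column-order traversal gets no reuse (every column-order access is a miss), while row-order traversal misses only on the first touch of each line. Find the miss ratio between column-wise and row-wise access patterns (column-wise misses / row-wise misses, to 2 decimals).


Each row occupies 178 * 4 = 712 bytes and starts on a line boundary, so it spans ceil(712 / 64) = 12 cache lines.
Row-major traversal misses (one per line touched): 82 * ceil(178 * 4 / 64) = 984
Column-major traversal misses (no reuse, every access misses): 82 * 178 = 14596
Ratio = 14596 / 984 = 14.83

14.83


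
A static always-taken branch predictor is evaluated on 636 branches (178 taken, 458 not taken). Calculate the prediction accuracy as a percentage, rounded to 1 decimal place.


Predictor: always-taken
Correct predictions = 178
Accuracy = 178 / 636 * 100 = 28.0%

28.0


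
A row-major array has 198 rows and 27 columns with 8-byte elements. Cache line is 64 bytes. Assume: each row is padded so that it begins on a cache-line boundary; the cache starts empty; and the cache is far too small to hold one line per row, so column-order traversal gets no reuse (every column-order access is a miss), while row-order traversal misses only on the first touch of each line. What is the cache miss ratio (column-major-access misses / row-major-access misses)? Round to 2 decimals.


Each row occupies 27 * 8 = 216 bytes and starts on a line boundary, so it spans ceil(216 / 64) = 4 cache lines.
Row-major traversal misses (one per line touched): 198 * ceil(27 * 8 / 64) = 792
Column-major traversal misses (no reuse, every access misses): 198 * 27 = 5346
Ratio = 5346 / 792 = 6.75

6.75


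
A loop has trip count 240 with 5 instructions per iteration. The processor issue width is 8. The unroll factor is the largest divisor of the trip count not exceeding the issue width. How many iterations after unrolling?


Largest divisor of 240 <= 8 is 8
New iterations = 240 / 8 = 30

30


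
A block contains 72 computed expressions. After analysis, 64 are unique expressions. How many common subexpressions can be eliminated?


CSE count = total expressions - unique expressions
= 72 - 64 = 8

8


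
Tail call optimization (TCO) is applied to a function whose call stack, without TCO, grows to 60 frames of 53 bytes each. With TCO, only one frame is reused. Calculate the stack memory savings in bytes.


Without TCO: 60 * 53 = 3180 bytes
With TCO: reuse 1 frame = 53 bytes
Savings = 3180 - 53 = 3127

3127


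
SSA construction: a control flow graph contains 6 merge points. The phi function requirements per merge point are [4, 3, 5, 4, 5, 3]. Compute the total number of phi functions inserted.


Total phi functions = sum of phi functions at each join node
= 4 + 3 + 5 + 4 + 5 + 3 = 24

24


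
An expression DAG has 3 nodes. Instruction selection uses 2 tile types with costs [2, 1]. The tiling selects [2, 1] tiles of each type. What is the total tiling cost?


Total cost = sum(count_i * cost_i)
= 2*2 + 1*1
= 5

5


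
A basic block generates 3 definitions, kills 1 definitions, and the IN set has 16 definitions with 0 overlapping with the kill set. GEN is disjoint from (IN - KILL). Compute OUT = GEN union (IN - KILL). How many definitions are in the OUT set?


IN - KILL: 16 - 0 = 16 surviving definitions
OUT = GEN + surviving = 3 + 16 = 19

19


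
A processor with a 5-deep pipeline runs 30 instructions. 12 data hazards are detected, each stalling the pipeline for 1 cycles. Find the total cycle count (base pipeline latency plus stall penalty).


Base cycles = 5 + 30 - 1 = 34
Total stalls = 12 * 1 = 12
Total = 34 + 12 = 46

46


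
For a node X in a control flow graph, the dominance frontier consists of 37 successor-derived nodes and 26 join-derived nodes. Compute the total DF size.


DF(X) = direct successor contributions + join point contributions
= 37 + 26 = 63

63


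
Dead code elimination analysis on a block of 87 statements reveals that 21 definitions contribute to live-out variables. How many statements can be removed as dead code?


Dead code = total statements - live definitions
= 87 - 21 = 66

66


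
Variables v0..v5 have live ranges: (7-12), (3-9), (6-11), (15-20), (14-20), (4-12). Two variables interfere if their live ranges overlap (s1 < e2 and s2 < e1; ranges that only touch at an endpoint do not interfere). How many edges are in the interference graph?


Check all pairs for overlapping intervals.
Two intervals (s1,e1) and (s2,e2) overlap if s1 < e2 and s2 < e1.
v0 (7-12) vs v1..v5: overlaps v1, v2, v5 -> 3
v1 (3-9) vs v2..v5: overlaps v2, v5 -> 2
v2 (6-11) vs v3..v5: overlaps v5 -> 1
v3 (15-20) vs v4..v5: overlaps v4 -> 1
v4 (14-20) vs v5: overlaps none -> 0
Total overlapping pairs = 3 + 2 + 1 + 1 + 0 = 7

7


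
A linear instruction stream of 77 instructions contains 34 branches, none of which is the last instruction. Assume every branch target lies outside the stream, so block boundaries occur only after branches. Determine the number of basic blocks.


With no in-sequence branch targets, the leaders are the first instruction plus the instruction after each branch.
Number of basic blocks = branches + 1
= 34 + 1 = 35

35


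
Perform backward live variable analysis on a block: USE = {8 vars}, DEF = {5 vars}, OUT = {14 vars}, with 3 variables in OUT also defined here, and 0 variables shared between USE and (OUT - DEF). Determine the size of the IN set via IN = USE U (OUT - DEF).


OUT - DEF: 14 - 3 = 11
|IN| = |USE| + |OUT - DEF| - |USE ∩ (OUT - DEF)| = 8 + 11 - 0 = 19

19


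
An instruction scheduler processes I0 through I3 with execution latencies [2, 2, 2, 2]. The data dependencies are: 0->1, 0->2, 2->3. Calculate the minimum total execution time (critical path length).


Compute longest path through dependency graph: dist(Ik) = max over predecessors of dist + latency(Ik).
dist(I0) = latency 2 = 2
dist(I1) = dist(I0) + 2 = 2 + 2 = 4
dist(I2) = dist(I0) + 2 = 2 + 2 = 4
dist(I3) = dist(I2) + 2 = 4 + 2 = 6
Critical path = max dist = 6

6


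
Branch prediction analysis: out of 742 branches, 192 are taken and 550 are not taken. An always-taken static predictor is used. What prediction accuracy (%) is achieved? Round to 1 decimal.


Predictor: always-taken
Correct predictions = 192
Accuracy = 192 / 742 * 100 = 25.9%

25.9


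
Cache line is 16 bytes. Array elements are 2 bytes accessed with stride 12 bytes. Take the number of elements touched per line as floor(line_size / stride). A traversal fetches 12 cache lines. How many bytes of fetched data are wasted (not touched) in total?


Elements per line = floor(16 / 12) = 1
Bytes used per line = 1 * 2 = 2
Wasted per line = 16 - 2 = 14
Total wasted = 14 * 12 = 168

168


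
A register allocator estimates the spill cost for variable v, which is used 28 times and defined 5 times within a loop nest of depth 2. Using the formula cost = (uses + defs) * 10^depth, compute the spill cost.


uses + defs = 28 + 5 = 33
10^2 = 100
Spill cost = 33 * 100 = 3300

3300


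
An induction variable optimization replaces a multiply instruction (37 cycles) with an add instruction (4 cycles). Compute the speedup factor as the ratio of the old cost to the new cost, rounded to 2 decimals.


Ratio = mult_cost / add_cost = 37 / 4 = 9.25

9.25


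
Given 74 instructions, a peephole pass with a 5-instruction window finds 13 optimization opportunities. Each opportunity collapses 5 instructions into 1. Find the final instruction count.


Each match removes 4 instructions.
Total removed = 13 * 4 = 52
Remaining = 74 - 52 = 22

22


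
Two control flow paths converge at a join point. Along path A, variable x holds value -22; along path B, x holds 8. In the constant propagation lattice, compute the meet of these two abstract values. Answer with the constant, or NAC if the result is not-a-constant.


Meet operation: if both paths give the same constant, result is that constant; if they differ, result is NAC (not-a-constant).
Path A: -22, Path B: 8 -> differ
Result: not-a-constant -> NAC

NAC


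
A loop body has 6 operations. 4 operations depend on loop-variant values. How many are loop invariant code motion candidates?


Invariant candidates = total - loop-dependent
= 6 - 4 = 2

2


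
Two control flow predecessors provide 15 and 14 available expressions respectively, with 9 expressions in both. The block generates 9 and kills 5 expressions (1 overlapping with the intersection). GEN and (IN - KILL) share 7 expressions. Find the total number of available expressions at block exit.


IN = intersection of predecessors = 9
IN - KILL = 9 - 1 = 8
|OUT| = |GEN| + |IN - KILL| - |GEN ∩ (IN - KILL)| = 9 + 8 - 7 = 10

10


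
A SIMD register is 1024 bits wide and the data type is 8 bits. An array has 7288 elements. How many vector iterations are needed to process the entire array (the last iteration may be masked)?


Width = 1024 / 8 = 128 elements per vector op
Iterations = ceil(7288 / 128) = 57

57


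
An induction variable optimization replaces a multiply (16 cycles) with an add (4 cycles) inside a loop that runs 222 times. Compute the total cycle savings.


Per-iteration saving = 16 - 4 = 12
Total saved = 222 * 12 = 2664

2664


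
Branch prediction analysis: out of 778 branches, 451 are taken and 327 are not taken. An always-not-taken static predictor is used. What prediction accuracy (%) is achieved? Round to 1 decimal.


Predictor: always-not-taken
Correct predictions = 327
Accuracy = 327 / 778 * 100 = 42.0%

42.0


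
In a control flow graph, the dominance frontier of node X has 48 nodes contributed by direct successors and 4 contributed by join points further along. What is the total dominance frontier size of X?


DF(X) = direct successor contributions + join point contributions
= 48 + 4 = 52

52


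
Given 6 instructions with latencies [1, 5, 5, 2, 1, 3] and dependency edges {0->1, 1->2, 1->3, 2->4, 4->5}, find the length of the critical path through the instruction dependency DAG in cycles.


Compute longest path through dependency graph: dist(Ik) = max over predecessors of dist + latency(Ik).
dist(I0) = latency 1 = 1
dist(I1) = dist(I0) + 5 = 1 + 5 = 6
dist(I2) = dist(I1) + 5 = 6 + 5 = 11
dist(I3) = dist(I1) + 2 = 6 + 2 = 8
dist(I4) = dist(I2) + 1 = 11 + 1 = 12
dist(I5) = dist(I4) + 3 = 12 + 3 = 15
Critical path = max dist = 15

15


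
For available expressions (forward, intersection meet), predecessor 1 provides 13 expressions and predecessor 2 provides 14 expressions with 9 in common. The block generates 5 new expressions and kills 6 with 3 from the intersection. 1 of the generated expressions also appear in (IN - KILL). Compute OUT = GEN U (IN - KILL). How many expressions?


IN = intersection of predecessors = 9
IN - KILL = 9 - 3 = 6
|OUT| = |GEN| + |IN - KILL| - |GEN ∩ (IN - KILL)| = 5 + 6 - 1 = 10

10


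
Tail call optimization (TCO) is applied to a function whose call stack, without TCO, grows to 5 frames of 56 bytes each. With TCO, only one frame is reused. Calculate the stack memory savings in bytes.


Without TCO: 5 * 56 = 280 bytes
With TCO: reuse 1 frame = 56 bytes
Savings = 280 - 56 = 224

224


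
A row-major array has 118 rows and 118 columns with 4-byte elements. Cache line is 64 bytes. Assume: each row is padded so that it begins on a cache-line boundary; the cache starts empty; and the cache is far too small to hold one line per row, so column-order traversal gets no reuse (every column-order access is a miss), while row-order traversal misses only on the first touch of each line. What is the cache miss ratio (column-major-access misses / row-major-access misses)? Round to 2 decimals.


Each row occupies 118 * 4 = 472 bytes and starts on a line boundary, so it spans ceil(472 / 64) = 8 cache lines.
Row-major traversal misses (one per line touched): 118 * ceil(118 * 4 / 64) = 944
Column-major traversal misses (no reuse, every access misses): 118 * 118 = 13924
Ratio = 13924 / 944 = 14.75

14.75


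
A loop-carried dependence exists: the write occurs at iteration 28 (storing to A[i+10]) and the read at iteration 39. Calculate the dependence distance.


Distance = read iteration - write iteration
= 39 - 28 = 11

11


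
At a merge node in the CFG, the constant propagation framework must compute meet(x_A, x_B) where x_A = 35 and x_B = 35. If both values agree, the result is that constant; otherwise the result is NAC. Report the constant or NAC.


Meet operation: if both paths give the same constant, result is that constant; if they differ, result is NAC (not-a-constant).
Path A: 35, Path B: 35 -> equal
Result: constant -> 35

35


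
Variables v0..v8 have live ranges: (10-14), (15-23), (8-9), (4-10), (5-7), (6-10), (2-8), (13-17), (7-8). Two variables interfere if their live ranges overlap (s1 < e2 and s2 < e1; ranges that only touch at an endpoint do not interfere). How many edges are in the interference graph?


Check all pairs for overlapping intervals.
Two intervals (s1,e1) and (s2,e2) overlap if s1 < e2 and s2 < e1.
v0 (10-14) vs v1..v8: overlaps v7 -> 1
v1 (15-23) vs v2..v8: overlaps v7 -> 1
v2 (8-9) vs v3..v8: overlaps v3, v5 -> 2
v3 (4-10) vs v4..v8: overlaps v4, v5, v6, v8 -> 4
v4 (5-7) vs v5..v8: overlaps v5, v6 -> 2
v5 (6-10) vs v6..v8: overlaps v6, v8 -> 2
v6 (2-8) vs v7..v8: overlaps v8 -> 1
v7 (13-17) vs v8: overlaps none -> 0
Total overlapping pairs = 1 + 1 + 2 + 4 + 2 + 2 + 1 + 0 = 13

13


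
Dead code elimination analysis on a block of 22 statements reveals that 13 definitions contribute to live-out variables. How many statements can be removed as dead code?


Dead code = total statements - live definitions
= 22 - 13 = 9

9


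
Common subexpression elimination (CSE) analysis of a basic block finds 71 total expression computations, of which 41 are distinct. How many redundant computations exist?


CSE count = total expressions - unique expressions
= 71 - 41 = 30

30


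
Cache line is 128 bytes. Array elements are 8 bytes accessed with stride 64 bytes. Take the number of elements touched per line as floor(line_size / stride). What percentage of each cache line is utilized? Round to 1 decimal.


Elements per cache line = floor(128 / 64) = 2
Bytes used = 2 * 8 = 16
Utilization = 16 / 128 * 100 = 12.5%

12.5


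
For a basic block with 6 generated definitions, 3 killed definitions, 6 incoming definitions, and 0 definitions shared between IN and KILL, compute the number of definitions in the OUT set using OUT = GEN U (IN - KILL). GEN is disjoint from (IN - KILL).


IN - KILL: 6 - 0 = 6 surviving definitions
OUT = GEN + surviving = 6 + 6 = 12

12


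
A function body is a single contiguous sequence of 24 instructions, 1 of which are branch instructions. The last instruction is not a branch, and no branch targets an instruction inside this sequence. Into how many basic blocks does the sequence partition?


With no in-sequence branch targets, the leaders are the first instruction plus the instruction after each branch.
Number of basic blocks = branches + 1
= 1 + 1 = 2

2


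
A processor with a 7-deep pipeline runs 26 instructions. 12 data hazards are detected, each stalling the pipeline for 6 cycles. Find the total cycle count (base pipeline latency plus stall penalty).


Base cycles = 7 + 26 - 1 = 32
Total stalls = 12 * 6 = 72
Total = 32 + 72 = 104

104


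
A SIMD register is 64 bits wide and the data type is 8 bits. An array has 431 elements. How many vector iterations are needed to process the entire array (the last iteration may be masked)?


Width = 64 / 8 = 8 elements per vector op
Iterations = ceil(431 / 8) = 54

54


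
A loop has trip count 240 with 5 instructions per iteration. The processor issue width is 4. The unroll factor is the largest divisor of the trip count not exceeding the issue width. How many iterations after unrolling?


Largest divisor of 240 <= 4 is 4
New iterations = 240 / 4 = 60

60


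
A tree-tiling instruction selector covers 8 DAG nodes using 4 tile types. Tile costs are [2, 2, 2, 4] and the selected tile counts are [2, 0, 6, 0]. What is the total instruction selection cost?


Total cost = sum(count_i * cost_i)
= 2*2 + 0*2 + 6*2 + 0*4
= 16

16


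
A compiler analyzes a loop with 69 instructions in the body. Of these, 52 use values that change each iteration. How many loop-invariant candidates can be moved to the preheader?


Invariant candidates = total - loop-dependent
= 69 - 52 = 17

17


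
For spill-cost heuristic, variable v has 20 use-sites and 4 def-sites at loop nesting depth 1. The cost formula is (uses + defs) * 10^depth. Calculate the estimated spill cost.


uses + defs = 20 + 4 = 24
10^1 = 10
Spill cost = 24 * 10 = 240

240


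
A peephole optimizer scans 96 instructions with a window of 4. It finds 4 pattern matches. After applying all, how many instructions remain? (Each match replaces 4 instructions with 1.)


Each match removes 3 instructions.
Total removed = 4 * 3 = 12
Remaining = 96 - 12 = 84

84


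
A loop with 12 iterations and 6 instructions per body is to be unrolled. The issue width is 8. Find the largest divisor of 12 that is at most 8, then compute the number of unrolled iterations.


Largest divisor of 12 <= 8 is 6
New iterations = 12 / 6 = 2

2


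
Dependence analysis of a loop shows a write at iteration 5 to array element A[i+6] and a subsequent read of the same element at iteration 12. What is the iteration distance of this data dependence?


Distance = read iteration - write iteration
= 12 - 5 = 7

7


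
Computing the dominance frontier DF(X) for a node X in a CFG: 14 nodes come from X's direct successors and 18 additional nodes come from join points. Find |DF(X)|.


DF(X) = direct successor contributions + join point contributions
= 14 + 18 = 32

32


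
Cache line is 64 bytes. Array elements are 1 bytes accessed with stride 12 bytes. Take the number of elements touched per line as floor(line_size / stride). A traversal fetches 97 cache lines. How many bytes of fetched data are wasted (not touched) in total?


Elements per line = floor(64 / 12) = 5
Bytes used per line = 5 * 1 = 5
Wasted per line = 64 - 5 = 59
Total wasted = 59 * 97 = 5723

5723


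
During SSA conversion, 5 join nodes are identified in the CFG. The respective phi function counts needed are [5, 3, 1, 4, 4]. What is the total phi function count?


Total phi functions = sum of phi functions at each join node
= 5 + 3 + 1 + 4 + 4 = 17

17


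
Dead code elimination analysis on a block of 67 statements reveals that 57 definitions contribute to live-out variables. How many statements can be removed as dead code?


Dead code = total statements - live definitions
= 67 - 57 = 10

10


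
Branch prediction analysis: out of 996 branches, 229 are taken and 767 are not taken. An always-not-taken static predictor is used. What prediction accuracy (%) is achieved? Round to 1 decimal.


Predictor: always-not-taken
Correct predictions = 767
Accuracy = 767 / 996 * 100 = 77.0%

77.0


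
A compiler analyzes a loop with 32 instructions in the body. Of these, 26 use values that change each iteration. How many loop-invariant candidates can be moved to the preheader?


Invariant candidates = total - loop-dependent
= 32 - 26 = 6

6


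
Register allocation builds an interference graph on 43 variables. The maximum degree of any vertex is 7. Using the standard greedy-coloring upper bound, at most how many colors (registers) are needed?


Greedy coloring never needs more than (max_degree + 1) colors: when coloring a vertex, at most max_degree neighbors are already colored.
Upper bound = 7 + 1 = 8

8


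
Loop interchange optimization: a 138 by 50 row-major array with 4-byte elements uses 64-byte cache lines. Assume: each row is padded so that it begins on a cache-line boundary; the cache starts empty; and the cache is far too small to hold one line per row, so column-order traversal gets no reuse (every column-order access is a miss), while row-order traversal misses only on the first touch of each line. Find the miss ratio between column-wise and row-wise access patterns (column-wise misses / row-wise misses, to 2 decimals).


Each row occupies 50 * 4 = 200 bytes and starts on a line boundary, so it spans ceil(200 / 64) = 4 cache lines.
Row-major traversal misses (one per line touched): 138 * ceil(50 * 4 / 64) = 552
Column-major traversal misses (no reuse, every access misses): 138 * 50 = 6900
Ratio = 6900 / 552 = 12.5

12.5


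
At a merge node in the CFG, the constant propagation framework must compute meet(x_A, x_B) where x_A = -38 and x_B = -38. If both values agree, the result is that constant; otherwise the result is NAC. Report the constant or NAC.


Meet operation: if both paths give the same constant, result is that constant; if they differ, result is NAC (not-a-constant).
Path A: -38, Path B: -38 -> equal
Result: constant -> -38

-38
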